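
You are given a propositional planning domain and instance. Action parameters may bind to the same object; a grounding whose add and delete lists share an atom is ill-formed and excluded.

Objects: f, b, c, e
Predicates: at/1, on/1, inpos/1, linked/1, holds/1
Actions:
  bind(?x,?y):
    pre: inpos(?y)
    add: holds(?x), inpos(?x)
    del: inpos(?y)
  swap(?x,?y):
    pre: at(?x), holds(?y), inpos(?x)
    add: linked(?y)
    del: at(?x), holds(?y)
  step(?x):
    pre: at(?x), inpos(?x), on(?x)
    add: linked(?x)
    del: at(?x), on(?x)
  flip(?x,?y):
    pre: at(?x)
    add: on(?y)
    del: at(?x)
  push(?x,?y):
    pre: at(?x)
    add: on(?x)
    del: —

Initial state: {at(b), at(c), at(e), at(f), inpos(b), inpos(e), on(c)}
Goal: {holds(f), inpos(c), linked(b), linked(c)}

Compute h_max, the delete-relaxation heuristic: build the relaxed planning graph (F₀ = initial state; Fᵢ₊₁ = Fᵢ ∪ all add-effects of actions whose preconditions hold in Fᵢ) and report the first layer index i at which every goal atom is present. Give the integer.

F0 = init (7 atoms)
F1 = F0 ∪ {holds(b), holds(c), holds(e), holds(f), inpos(c), inpos(f), on(b), on(e), on(f)}  (16 atoms)
F2 = F1 ∪ {linked(b), linked(c), linked(e), linked(f)}  (20 atoms)
goal ⊆ F2  ⇒  h_max = 2

2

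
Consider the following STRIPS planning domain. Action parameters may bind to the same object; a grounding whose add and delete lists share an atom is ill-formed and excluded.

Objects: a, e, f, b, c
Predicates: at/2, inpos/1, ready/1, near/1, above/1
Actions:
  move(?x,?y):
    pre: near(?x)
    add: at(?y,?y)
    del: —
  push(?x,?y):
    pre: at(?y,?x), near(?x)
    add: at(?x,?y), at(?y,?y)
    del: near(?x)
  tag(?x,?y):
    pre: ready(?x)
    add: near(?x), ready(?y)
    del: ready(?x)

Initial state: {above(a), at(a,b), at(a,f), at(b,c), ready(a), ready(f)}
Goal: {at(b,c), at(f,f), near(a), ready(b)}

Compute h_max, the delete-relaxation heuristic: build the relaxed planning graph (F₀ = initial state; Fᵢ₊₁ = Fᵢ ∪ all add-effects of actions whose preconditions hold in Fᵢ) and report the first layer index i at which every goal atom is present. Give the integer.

F0 = init (6 atoms)
F1 = F0 ∪ {near(a), near(f), ready(b), ready(c), ready(e)}  (11 atoms)
F2 = F1 ∪ {at(a,a), at(b,b), at(c,c), at(e,e), at(f,a), at(f,f), near(b), near(c), near(e)}  (20 atoms)
goal ⊆ F2  ⇒  h_max = 2

2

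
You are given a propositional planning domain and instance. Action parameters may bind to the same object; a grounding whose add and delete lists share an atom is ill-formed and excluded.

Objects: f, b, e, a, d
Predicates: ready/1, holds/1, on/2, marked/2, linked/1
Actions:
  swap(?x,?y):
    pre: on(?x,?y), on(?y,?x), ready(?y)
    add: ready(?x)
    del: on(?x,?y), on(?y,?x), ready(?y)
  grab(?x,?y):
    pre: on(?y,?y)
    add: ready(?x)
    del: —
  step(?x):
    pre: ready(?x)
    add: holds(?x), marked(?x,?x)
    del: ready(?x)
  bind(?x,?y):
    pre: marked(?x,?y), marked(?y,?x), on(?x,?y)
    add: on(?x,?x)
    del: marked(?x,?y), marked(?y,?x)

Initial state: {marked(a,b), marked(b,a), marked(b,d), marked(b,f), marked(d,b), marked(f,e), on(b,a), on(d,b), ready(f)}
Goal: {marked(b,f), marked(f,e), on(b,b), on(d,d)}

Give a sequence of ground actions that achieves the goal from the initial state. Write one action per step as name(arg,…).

bind(b,a); bind(d,b)

1. bind(b,a)  →  {marked(b,d), marked(b,f), marked(d,b), marked(f,e), on(b,a), on(b,b), on(d,b), ready(f)}
2. bind(d,b)  →  {marked(b,f), marked(f,e), on(b,a), on(b,b), on(d,b), on(d,d), ready(f)}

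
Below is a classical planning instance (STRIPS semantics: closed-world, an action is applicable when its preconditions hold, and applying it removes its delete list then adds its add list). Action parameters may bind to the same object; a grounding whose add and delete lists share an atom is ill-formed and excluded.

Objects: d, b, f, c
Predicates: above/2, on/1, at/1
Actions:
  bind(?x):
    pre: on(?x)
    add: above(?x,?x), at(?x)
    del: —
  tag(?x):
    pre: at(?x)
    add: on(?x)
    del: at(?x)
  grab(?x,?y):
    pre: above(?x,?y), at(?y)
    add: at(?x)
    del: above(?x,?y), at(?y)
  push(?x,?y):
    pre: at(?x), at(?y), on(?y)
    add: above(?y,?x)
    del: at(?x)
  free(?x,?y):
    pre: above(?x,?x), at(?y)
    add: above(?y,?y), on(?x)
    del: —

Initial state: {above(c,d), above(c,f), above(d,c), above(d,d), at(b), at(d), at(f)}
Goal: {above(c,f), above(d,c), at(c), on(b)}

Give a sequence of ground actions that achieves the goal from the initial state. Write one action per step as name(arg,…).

tag(b); grab(c,d)

1. tag(b)  →  {above(c,d), above(c,f), above(d,c), above(d,d), at(d), at(f), on(b)}
2. grab(c,d)  →  {above(c,f), above(d,c), above(d,d), at(c), at(f), on(b)}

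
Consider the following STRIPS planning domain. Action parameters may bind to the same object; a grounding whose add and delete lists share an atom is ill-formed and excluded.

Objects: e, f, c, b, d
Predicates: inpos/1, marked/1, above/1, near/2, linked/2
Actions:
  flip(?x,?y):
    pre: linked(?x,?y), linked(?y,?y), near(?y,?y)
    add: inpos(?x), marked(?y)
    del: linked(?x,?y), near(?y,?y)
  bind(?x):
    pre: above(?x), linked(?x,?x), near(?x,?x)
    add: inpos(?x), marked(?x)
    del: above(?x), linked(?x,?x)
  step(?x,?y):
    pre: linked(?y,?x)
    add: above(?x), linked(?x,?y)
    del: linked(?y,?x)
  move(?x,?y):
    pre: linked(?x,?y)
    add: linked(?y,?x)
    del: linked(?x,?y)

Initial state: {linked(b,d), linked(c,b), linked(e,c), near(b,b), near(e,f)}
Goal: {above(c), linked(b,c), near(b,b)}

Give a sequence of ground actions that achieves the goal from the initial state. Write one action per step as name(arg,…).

step(c,e); step(b,c)

1. step(c,e)  →  {above(c), linked(b,d), linked(c,b), linked(c,e), near(b,b), near(e,f)}
2. step(b,c)  →  {above(b), above(c), linked(b,c), linked(b,d), linked(c,e), near(b,b), near(e,f)}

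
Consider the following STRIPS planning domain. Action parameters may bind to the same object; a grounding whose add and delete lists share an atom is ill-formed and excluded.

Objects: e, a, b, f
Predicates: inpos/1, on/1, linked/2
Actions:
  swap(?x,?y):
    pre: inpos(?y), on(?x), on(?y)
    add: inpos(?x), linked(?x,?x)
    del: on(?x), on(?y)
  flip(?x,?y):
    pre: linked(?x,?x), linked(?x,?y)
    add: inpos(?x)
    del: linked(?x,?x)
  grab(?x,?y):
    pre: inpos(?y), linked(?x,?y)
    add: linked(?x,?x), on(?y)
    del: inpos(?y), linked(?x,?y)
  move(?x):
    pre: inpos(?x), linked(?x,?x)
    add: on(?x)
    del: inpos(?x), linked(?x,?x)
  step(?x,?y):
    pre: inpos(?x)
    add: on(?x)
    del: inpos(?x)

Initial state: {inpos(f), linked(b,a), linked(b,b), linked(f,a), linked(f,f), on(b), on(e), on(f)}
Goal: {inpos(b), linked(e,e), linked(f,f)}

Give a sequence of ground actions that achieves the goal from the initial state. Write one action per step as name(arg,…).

1. swap(e,f)  →  {inpos(e), inpos(f), linked(b,a), linked(b,b), linked(e,e), linked(f,a), linked(f,f), on(b)}
2. flip(b,a)  →  {inpos(b), inpos(e), inpos(f), linked(b,a), linked(e,e), linked(f,a), linked(f,f), on(b)}

swap(e,f); flip(b,a)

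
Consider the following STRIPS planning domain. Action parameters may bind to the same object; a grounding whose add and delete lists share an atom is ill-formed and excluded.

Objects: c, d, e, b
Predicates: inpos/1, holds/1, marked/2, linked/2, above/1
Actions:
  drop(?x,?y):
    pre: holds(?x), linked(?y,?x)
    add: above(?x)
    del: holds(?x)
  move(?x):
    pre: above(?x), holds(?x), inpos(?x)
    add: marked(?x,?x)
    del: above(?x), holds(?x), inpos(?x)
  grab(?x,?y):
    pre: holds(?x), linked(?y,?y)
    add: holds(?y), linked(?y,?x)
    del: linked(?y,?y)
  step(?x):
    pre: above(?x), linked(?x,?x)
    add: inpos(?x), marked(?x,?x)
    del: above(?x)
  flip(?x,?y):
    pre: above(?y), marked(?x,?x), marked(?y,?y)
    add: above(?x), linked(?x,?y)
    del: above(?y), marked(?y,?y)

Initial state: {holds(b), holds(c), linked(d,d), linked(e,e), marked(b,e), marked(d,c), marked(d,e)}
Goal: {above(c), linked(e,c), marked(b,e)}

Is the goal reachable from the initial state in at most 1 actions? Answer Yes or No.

1. grab(c,e)  →  {holds(b), holds(c), holds(e), linked(d,d), linked(e,c), marked(b,e), marked(d,c), marked(d,e)}
2. drop(c,e)  →  {above(c), holds(b), holds(e), linked(d,d), linked(e,c), marked(b,e), marked(d,c), marked(d,e)}
optimal plan length = 2; 2 > 1

No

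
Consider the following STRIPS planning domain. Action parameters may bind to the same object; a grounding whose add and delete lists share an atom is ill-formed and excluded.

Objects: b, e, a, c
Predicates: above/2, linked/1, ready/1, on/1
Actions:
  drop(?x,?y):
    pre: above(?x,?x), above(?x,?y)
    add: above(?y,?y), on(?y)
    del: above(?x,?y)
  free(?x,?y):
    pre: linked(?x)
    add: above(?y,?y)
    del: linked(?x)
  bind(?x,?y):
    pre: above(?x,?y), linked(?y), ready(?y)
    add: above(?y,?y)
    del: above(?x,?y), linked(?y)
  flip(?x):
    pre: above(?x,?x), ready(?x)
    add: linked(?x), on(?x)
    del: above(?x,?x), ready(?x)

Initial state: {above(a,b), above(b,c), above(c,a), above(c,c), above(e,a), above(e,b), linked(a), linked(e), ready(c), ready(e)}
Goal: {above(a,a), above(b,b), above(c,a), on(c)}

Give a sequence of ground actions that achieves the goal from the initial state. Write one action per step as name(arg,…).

free(e,b); drop(b,c); free(a,a)

1. free(e,b)  →  {above(a,b), above(b,b), above(b,c), above(c,a), above(c,c), above(e,a), above(e,b), linked(a), ready(c), ready(e)}
2. drop(b,c)  →  {above(a,b), above(b,b), above(c,a), above(c,c), above(e,a), above(e,b), linked(a), on(c), ready(c), ready(e)}
3. free(a,a)  →  {above(a,a), above(a,b), above(b,b), above(c,a), above(c,c), above(e,a), above(e,b), on(c), ready(c), ready(e)}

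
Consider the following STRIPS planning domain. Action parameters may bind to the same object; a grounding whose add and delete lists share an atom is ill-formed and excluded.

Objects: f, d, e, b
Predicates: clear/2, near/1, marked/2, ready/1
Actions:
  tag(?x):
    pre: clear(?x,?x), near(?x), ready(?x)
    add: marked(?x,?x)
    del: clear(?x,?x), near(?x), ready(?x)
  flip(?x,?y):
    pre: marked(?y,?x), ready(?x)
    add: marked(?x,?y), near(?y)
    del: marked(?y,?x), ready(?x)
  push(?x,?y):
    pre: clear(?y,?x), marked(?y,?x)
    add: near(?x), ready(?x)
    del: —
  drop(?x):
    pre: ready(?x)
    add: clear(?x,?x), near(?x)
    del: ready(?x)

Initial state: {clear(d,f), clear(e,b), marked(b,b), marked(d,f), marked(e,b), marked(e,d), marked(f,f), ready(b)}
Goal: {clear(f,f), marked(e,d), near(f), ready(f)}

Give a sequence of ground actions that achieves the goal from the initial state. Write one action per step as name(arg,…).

1. push(f,d)  →  {clear(d,f), clear(e,b), marked(b,b), marked(d,f), marked(e,b), marked(e,d), marked(f,f), near(f), ready(b), ready(f)}
2. drop(f)  →  {clear(d,f), clear(e,b), clear(f,f), marked(b,b), marked(d,f), marked(e,b), marked(e,d), marked(f,f), near(f), ready(b)}
3. push(f,f)  →  {clear(d,f), clear(e,b), clear(f,f), marked(b,b), marked(d,f), marked(e,b), marked(e,d), marked(f,f), near(f), ready(b), ready(f)}

push(f,d); drop(f); push(f,f)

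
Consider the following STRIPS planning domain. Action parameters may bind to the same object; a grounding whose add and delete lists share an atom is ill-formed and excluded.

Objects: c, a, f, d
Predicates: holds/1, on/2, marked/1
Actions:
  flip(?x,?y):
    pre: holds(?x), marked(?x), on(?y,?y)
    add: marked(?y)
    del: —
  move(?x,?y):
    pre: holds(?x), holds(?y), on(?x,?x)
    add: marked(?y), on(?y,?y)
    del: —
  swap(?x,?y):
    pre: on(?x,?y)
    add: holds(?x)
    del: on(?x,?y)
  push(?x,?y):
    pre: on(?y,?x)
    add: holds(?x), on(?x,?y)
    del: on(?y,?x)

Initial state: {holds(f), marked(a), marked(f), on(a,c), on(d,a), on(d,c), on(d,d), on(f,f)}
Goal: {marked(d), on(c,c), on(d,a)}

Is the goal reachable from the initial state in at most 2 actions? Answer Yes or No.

1. flip(f,d)  →  {holds(f), marked(a), marked(d), marked(f), on(a,c), on(d,a), on(d,c), on(d,d), on(f,f)}
2. push(c,a)  →  {holds(c), holds(f), marked(a), marked(d), marked(f), on(c,a), on(d,a), on(d,c), on(d,d), on(f,f)}
3. move(f,c)  →  {holds(c), holds(f), marked(a), marked(c), marked(d), marked(f), on(c,a), on(c,c), on(d,a), on(d,c), on(d,d), on(f,f)}
optimal plan length = 3; 3 > 2

No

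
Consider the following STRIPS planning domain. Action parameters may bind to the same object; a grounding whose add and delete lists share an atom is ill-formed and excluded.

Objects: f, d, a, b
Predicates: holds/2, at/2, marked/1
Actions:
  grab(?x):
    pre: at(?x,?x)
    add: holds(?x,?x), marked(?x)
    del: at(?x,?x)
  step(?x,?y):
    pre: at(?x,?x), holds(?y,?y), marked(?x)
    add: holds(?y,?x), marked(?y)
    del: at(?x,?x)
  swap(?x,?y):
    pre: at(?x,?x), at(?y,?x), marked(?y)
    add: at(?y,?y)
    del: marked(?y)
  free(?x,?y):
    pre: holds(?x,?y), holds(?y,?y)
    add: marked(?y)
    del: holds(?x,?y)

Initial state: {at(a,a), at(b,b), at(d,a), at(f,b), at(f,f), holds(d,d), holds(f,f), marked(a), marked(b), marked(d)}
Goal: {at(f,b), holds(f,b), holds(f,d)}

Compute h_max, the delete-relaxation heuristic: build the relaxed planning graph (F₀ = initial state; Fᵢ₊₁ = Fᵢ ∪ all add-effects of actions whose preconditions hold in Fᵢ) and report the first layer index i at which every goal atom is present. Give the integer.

F0 = init (10 atoms)
F1 = F0 ∪ {at(d,d), holds(a,a), holds(b,b), holds(d,a), holds(d,b), holds(f,a), holds(f,b), marked(f)}  (18 atoms)
F2 = F1 ∪ {holds(a,b), holds(a,d), holds(a,f), holds(b,a), holds(b,d), holds(b,f), holds(d,f), holds(f,d)}  (26 atoms)
goal ⊆ F2  ⇒  h_max = 2

2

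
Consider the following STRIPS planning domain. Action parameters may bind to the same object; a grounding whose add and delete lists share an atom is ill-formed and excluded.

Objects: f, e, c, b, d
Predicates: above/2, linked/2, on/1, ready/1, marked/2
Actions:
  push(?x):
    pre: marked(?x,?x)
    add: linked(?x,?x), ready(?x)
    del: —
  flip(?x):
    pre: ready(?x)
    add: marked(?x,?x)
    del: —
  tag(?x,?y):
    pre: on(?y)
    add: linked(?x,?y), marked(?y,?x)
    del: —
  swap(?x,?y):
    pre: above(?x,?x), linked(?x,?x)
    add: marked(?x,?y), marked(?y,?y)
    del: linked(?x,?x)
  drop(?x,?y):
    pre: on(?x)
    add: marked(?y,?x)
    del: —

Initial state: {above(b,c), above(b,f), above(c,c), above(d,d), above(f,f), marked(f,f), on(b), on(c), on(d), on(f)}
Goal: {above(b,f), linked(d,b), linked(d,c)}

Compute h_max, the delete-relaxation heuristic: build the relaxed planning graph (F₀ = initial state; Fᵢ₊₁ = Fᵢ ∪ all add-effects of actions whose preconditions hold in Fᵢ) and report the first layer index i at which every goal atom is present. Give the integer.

F0 = init (10 atoms)
F1 = F0 ∪ {linked(b,b), linked(b,c), linked(b,d), linked(b,f), linked(c,b), linked(c,c), linked(c,d), linked(c,f), linked(d,b), linked(d,c), linked(d,d), linked(d,f), linked(e,b), linked(e,c), linked(e,d), linked(e,f), linked(f,b), linked(f,c), linked(f,d), linked(f,f), marked(b,b), marked(b,c), marked(b,d), marked(b,e), marked(b,f), marked(c,b), marked(c,c), marked(c,d), marked(c,e), marked(c,f), marked(d,b), marked(d,c), marked(d,d), marked(d,e), marked(d,f), marked(e,b), marked(e,c), marked(e,d), marked(e,f), marked(f,b), marked(f,c), marked(f,d), marked(f,e), ready(f)}  (54 atoms)
goal ⊆ F1  ⇒  h_max = 1

1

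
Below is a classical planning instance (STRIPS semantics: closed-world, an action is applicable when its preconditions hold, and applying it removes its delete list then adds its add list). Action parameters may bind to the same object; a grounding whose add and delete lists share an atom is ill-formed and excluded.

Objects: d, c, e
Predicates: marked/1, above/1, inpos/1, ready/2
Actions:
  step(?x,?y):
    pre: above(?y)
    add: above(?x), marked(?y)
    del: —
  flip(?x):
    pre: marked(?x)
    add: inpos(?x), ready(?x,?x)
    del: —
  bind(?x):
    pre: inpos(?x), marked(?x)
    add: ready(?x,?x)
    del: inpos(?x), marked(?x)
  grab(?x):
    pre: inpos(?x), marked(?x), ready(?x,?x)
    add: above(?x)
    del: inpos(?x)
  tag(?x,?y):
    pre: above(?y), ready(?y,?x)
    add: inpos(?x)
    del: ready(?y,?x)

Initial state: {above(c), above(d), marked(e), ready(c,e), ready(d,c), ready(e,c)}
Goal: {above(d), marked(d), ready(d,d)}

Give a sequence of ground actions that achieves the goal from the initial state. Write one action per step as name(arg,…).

step(d,d); flip(d)

1. step(d,d)  →  {above(c), above(d), marked(d), marked(e), ready(c,e), ready(d,c), ready(e,c)}
2. flip(d)  →  {above(c), above(d), inpos(d), marked(d), marked(e), ready(c,e), ready(d,c), ready(d,d), ready(e,c)}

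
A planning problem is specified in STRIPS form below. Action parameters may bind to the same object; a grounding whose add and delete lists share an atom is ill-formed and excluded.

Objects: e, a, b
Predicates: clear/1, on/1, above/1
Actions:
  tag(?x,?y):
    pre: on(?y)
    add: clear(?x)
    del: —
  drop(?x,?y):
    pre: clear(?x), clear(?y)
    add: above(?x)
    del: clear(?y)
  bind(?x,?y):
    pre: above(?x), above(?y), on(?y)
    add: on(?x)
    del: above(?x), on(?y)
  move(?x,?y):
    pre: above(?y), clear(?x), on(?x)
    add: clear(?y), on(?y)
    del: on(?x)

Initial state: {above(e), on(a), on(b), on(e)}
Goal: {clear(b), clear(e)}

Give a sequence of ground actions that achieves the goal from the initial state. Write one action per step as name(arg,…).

1. tag(e,e)  →  {above(e), clear(e), on(a), on(b), on(e)}
2. tag(b,e)  →  {above(e), clear(b), clear(e), on(a), on(b), on(e)}

tag(e,e); tag(b,e)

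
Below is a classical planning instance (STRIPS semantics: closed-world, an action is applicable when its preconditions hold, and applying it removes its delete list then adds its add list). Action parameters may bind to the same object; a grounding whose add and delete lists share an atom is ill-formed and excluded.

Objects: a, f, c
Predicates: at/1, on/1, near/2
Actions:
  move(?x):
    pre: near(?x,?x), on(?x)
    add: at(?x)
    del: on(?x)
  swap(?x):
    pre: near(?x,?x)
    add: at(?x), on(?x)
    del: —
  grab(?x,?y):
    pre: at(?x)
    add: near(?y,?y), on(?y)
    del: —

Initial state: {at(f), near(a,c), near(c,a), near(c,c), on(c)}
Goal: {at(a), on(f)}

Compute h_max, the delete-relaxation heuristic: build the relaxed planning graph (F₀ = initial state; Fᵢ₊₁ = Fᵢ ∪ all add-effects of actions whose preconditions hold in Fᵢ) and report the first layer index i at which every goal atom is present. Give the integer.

F0 = init (5 atoms)
F1 = F0 ∪ {at(c), near(a,a), near(f,f), on(a), on(f)}  (10 atoms)
F2 = F1 ∪ {at(a)}  (11 atoms)
goal ⊆ F2  ⇒  h_max = 2

2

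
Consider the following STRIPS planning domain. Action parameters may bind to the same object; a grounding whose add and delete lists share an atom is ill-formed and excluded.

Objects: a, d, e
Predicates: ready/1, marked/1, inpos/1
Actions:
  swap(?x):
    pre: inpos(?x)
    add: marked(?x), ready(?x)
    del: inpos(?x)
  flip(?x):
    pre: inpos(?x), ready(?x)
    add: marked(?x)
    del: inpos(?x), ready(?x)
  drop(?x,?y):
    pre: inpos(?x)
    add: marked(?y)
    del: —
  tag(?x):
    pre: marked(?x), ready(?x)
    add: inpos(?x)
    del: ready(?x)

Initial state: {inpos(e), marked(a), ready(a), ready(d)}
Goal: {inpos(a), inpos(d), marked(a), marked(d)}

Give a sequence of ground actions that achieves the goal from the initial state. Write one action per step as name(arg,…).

1. drop(e,d)  →  {inpos(e), marked(a), marked(d), ready(a), ready(d)}
2. tag(a)  →  {inpos(a), inpos(e), marked(a), marked(d), ready(d)}
3. tag(d)  →  {inpos(a), inpos(d), inpos(e), marked(a), marked(d)}

drop(e,d); tag(a); tag(d)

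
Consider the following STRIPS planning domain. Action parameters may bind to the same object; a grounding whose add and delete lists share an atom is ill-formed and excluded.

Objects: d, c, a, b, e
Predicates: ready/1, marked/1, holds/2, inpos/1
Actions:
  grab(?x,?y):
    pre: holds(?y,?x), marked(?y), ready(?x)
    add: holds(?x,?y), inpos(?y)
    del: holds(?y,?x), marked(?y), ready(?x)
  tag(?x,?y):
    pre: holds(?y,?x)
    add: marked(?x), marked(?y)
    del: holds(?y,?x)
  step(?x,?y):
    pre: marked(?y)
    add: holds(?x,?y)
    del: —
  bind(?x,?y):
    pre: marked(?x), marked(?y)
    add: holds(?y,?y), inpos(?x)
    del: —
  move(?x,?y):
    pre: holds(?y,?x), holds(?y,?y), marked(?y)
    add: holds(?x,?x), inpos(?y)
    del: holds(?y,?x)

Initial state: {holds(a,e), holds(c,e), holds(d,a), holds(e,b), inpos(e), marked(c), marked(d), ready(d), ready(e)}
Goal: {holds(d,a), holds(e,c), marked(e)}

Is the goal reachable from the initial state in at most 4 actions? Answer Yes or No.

Yes

1. grab(e,c)  →  {holds(a,e), holds(d,a), holds(e,b), holds(e,c), inpos(c), inpos(e), marked(d), ready(d)}
2. tag(b,e)  →  {holds(a,e), holds(d,a), holds(e,c), inpos(c), inpos(e), marked(b), marked(d), marked(e), ready(d)}
optimal plan length = 2; 2 ≤ 4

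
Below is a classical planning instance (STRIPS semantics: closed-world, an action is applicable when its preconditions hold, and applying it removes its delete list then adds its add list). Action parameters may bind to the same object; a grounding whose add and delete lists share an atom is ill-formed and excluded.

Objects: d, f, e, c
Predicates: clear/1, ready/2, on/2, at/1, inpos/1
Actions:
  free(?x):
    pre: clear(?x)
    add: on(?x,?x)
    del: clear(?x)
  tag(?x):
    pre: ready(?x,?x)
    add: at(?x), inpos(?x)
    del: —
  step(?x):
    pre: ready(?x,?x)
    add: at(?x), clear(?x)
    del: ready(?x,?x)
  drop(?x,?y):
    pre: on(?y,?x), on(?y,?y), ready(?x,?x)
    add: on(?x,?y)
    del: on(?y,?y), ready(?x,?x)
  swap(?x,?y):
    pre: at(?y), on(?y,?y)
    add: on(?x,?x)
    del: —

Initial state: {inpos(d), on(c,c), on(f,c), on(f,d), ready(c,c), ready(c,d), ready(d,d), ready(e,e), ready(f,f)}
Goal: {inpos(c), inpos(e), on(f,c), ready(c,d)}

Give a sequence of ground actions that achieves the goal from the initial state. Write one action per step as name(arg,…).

tag(e); tag(c)

1. tag(e)  →  {at(e), inpos(d), inpos(e), on(c,c), on(f,c), on(f,d), ready(c,c), ready(c,d), ready(d,d), ready(e,e), ready(f,f)}
2. tag(c)  →  {at(c), at(e), inpos(c), inpos(d), inpos(e), on(c,c), on(f,c), on(f,d), ready(c,c), ready(c,d), ready(d,d), ready(e,e), ready(f,f)}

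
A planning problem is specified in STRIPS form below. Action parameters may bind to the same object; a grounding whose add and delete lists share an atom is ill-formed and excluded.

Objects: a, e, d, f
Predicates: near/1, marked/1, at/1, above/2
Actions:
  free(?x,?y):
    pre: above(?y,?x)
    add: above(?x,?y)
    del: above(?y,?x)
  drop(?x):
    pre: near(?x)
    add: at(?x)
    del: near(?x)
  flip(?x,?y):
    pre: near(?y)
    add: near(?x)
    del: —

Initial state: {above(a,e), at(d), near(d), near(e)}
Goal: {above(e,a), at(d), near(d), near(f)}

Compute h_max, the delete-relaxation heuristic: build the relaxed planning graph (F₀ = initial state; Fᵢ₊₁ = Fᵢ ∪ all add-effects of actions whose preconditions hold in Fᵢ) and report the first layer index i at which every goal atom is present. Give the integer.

1

F0 = init (4 atoms)
F1 = F0 ∪ {above(e,a), at(e), near(a), near(f)}  (8 atoms)
goal ⊆ F1  ⇒  h_max = 1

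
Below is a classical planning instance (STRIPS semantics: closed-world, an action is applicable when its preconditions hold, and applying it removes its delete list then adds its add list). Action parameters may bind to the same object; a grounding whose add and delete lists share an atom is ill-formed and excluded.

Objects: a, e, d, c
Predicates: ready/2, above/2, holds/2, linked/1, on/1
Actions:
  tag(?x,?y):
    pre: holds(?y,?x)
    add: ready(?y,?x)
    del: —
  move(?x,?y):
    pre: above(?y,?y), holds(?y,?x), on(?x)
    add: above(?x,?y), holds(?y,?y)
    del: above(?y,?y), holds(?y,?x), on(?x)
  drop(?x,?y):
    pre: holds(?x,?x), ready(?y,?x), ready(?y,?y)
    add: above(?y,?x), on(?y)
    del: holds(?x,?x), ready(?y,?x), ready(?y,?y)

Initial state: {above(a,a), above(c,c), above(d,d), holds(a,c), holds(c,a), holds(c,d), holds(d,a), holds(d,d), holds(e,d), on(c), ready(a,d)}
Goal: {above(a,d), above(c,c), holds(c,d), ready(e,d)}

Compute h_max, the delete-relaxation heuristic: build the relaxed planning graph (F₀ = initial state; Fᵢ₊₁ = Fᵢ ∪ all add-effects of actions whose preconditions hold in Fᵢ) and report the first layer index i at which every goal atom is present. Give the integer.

F0 = init (11 atoms)
F1 = F0 ∪ {above(c,a), holds(a,a), ready(a,c), ready(c,a), ready(c,d), ready(d,a), ready(d,d), ready(e,d)}  (19 atoms)
F2 = F1 ∪ {above(d,a), on(d), ready(a,a)}  (22 atoms)
F3 = F2 ∪ {above(a,d), above(d,c), holds(c,c), on(a)}  (26 atoms)
goal ⊆ F3  ⇒  h_max = 3

3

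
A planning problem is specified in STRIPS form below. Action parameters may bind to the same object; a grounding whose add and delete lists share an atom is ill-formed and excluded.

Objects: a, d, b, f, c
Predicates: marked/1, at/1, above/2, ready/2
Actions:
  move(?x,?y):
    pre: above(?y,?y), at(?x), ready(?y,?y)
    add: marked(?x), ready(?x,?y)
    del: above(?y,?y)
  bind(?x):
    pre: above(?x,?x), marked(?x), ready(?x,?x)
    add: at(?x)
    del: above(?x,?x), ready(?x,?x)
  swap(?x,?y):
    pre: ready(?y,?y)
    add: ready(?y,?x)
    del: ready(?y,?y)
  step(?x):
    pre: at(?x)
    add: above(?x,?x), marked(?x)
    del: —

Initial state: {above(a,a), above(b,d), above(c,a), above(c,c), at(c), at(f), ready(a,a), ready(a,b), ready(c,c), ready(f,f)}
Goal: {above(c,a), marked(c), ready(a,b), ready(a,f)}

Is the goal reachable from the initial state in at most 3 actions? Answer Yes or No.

1. move(c,a)  →  {above(b,d), above(c,a), above(c,c), at(c), at(f), marked(c), ready(a,a), ready(a,b), ready(c,a), ready(c,c), ready(f,f)}
2. swap(f,a)  →  {above(b,d), above(c,a), above(c,c), at(c), at(f), marked(c), ready(a,b), ready(a,f), ready(c,a), ready(c,c), ready(f,f)}
optimal plan length = 2; 2 ≤ 3

Yes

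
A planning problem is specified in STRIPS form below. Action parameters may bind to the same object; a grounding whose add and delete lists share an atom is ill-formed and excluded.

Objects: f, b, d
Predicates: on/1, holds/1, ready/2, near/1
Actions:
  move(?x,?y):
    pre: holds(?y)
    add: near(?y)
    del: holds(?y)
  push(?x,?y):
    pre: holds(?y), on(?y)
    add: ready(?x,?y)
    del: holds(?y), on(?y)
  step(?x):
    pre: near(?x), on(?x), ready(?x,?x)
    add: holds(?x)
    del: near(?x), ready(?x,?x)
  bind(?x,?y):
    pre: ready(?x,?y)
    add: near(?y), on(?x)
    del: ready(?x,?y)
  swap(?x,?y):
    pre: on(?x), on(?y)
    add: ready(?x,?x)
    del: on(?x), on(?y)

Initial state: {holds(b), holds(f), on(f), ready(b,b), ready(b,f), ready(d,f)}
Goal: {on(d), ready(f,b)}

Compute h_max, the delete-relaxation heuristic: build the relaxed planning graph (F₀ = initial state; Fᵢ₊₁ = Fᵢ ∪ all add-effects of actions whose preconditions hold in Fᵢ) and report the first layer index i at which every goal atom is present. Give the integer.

2

F0 = init (6 atoms)
F1 = F0 ∪ {near(b), near(f), on(b), on(d), ready(f,f)}  (11 atoms)
F2 = F1 ∪ {ready(d,b), ready(d,d), ready(f,b)}  (14 atoms)
goal ⊆ F2  ⇒  h_max = 2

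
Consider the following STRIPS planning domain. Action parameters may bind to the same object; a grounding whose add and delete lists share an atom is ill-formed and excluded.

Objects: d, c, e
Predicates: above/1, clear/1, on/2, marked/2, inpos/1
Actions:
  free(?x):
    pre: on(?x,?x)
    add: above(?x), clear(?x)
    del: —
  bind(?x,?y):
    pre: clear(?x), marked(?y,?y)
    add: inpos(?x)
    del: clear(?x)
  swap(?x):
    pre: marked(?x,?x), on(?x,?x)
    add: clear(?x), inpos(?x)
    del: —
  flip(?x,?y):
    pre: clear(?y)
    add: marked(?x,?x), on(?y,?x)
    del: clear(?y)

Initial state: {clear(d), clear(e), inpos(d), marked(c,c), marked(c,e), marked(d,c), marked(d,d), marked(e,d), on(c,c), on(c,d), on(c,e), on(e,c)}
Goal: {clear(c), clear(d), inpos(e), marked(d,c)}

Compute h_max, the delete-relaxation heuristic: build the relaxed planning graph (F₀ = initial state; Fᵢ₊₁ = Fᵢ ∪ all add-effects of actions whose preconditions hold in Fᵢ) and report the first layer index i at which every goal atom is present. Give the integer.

F0 = init (12 atoms)
F1 = F0 ∪ {above(c), clear(c), inpos(c), inpos(e), marked(e,e), on(d,c), on(d,d), on(d,e), on(e,d), on(e,e)}  (22 atoms)
goal ⊆ F1  ⇒  h_max = 1

1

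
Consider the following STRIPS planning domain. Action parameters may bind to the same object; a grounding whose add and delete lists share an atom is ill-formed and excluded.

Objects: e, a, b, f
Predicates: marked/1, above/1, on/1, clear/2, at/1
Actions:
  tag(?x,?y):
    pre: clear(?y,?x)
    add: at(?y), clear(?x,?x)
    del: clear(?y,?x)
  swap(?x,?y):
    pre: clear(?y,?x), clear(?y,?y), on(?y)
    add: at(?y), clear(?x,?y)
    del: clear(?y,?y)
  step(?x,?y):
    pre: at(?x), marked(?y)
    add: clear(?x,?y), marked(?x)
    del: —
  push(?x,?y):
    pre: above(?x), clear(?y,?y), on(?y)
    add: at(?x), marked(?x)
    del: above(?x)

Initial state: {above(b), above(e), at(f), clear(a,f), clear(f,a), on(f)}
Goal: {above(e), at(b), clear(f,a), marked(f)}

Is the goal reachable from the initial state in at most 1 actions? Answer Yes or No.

No

1. tag(f,a)  →  {above(b), above(e), at(a), at(f), clear(f,a), clear(f,f), on(f)}
2. push(b,f)  →  {above(e), at(a), at(b), at(f), clear(f,a), clear(f,f), marked(b), on(f)}
3. step(f,b)  →  {above(e), at(a), at(b), at(f), clear(f,a), clear(f,b), clear(f,f), marked(b), marked(f), on(f)}
optimal plan length = 3; 3 > 1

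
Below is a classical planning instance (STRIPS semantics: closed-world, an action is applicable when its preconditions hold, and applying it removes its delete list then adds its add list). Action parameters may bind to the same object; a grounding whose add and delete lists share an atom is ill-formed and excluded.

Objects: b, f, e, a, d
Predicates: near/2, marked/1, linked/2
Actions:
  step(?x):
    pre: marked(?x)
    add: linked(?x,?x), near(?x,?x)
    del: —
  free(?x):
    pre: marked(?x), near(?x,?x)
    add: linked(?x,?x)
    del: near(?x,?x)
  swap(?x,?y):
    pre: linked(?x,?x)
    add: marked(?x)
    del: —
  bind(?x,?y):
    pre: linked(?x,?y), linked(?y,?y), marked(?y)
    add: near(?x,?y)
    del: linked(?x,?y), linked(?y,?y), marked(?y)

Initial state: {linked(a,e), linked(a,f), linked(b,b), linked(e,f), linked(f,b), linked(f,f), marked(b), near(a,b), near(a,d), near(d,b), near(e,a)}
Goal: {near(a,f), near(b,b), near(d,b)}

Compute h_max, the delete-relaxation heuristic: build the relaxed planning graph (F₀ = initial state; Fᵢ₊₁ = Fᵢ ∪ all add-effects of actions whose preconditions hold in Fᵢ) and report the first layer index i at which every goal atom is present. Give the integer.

F0 = init (11 atoms)
F1 = F0 ∪ {marked(f), near(b,b), near(f,b)}  (14 atoms)
F2 = F1 ∪ {near(a,f), near(e,f), near(f,f)}  (17 atoms)
goal ⊆ F2  ⇒  h_max = 2

2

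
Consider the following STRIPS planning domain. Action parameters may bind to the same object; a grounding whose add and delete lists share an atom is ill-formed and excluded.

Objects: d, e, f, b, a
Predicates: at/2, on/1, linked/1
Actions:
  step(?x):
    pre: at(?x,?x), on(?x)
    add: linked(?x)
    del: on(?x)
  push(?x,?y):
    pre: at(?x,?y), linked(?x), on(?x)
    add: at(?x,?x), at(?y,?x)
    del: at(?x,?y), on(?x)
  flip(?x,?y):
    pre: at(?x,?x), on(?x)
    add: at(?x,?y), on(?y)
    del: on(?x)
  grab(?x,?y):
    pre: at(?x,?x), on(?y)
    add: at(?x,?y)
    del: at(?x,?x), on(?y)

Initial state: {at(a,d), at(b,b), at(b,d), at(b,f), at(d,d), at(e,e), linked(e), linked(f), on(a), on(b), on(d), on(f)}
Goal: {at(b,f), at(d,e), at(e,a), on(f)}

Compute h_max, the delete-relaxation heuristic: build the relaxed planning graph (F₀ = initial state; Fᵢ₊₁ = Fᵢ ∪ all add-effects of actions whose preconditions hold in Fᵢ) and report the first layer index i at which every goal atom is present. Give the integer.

1

F0 = init (12 atoms)
F1 = F0 ∪ {at(b,a), at(b,e), at(d,a), at(d,b), at(d,e), at(d,f), at(e,a), at(e,b), at(e,d), at(e,f), linked(b), linked(d), on(e)}  (25 atoms)
goal ⊆ F1  ⇒  h_max = 1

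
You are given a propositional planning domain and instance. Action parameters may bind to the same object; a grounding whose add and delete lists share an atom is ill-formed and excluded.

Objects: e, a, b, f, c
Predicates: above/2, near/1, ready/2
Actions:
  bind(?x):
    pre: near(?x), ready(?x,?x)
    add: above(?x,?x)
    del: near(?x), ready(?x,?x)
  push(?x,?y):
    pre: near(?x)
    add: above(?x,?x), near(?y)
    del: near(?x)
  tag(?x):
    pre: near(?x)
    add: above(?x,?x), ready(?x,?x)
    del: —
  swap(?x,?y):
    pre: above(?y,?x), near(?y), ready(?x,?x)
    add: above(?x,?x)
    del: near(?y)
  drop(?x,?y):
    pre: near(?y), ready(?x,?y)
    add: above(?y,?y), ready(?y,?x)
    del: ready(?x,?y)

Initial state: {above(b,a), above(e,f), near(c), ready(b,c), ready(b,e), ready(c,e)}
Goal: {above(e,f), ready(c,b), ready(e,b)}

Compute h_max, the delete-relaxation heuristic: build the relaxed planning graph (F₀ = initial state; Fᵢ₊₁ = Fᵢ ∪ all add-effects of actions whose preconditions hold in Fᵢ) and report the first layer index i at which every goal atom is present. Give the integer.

2

F0 = init (6 atoms)
F1 = F0 ∪ {above(c,c), near(a), near(b), near(e), near(f), ready(c,b), ready(c,c)}  (13 atoms)
F2 = F1 ∪ {above(a,a), above(b,b), above(e,e), above(f,f), ready(a,a), ready(b,b), ready(e,b), ready(e,c), ready(e,e), ready(f,f)}  (23 atoms)
goal ⊆ F2  ⇒  h_max = 2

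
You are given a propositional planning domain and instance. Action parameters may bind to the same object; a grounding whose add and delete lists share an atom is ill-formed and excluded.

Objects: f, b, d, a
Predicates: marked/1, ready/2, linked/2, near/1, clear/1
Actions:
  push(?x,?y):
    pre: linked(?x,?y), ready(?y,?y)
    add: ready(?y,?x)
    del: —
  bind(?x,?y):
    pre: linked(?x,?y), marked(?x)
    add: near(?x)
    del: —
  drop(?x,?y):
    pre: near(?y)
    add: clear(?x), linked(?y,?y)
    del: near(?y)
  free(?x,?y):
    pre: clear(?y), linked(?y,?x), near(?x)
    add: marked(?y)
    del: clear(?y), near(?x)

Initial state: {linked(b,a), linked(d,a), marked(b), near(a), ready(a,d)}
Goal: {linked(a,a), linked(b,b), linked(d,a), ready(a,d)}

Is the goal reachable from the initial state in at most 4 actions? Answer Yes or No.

Yes

1. bind(b,a)  →  {linked(b,a), linked(d,a), marked(b), near(a), near(b), ready(a,d)}
2. drop(f,b)  →  {clear(f), linked(b,a), linked(b,b), linked(d,a), marked(b), near(a), ready(a,d)}
3. drop(f,a)  →  {clear(f), linked(a,a), linked(b,a), linked(b,b), linked(d,a), marked(b), ready(a,d)}
optimal plan length = 3; 3 ≤ 4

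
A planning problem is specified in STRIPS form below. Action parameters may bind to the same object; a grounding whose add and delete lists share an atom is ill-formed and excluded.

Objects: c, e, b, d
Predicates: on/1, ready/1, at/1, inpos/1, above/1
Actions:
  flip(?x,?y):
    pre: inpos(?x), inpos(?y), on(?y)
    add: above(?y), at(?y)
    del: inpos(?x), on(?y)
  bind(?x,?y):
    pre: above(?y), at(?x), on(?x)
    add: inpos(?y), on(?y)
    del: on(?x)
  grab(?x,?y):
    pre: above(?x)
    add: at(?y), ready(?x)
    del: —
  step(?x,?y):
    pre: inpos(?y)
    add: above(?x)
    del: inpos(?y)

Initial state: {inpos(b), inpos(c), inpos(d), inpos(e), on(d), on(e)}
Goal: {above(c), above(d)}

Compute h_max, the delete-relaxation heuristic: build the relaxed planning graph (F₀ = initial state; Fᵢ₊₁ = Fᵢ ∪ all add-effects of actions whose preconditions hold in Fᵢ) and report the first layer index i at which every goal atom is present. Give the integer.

1

F0 = init (6 atoms)
F1 = F0 ∪ {above(b), above(c), above(d), above(e), at(d), at(e)}  (12 atoms)
goal ⊆ F1  ⇒  h_max = 1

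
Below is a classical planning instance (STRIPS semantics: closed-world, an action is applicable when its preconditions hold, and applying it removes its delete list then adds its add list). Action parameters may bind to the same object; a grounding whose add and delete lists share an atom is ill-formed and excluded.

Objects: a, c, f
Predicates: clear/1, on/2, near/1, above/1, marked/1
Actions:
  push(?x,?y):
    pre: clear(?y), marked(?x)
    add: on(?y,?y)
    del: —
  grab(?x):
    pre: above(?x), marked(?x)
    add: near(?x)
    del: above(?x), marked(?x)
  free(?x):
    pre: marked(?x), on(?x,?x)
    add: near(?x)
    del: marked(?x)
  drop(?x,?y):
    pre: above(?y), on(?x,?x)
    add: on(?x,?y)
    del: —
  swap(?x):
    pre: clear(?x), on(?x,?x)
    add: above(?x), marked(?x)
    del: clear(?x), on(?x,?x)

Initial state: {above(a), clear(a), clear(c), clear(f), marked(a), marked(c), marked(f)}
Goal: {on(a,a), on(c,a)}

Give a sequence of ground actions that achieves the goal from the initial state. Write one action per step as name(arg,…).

1. push(a,a)  →  {above(a), clear(a), clear(c), clear(f), marked(a), marked(c), marked(f), on(a,a)}
2. push(a,c)  →  {above(a), clear(a), clear(c), clear(f), marked(a), marked(c), marked(f), on(a,a), on(c,c)}
3. drop(c,a)  →  {above(a), clear(a), clear(c), clear(f), marked(a), marked(c), marked(f), on(a,a), on(c,a), on(c,c)}

push(a,a); push(a,c); drop(c,a)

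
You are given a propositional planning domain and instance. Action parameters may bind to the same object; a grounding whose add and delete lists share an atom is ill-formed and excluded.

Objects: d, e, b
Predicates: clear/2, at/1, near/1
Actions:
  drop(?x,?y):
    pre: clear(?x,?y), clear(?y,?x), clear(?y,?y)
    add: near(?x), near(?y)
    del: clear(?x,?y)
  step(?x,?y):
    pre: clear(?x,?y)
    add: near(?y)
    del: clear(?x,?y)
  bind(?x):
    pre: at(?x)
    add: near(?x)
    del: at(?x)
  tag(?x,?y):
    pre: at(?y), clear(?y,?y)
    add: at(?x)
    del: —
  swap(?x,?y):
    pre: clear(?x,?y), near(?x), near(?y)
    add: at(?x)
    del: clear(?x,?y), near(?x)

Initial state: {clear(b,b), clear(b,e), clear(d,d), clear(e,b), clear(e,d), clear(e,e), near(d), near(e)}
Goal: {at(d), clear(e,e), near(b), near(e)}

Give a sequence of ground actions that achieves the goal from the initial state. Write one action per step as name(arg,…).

1. drop(e,b)  →  {clear(b,b), clear(b,e), clear(d,d), clear(e,d), clear(e,e), near(b), near(d), near(e)}
2. swap(d,d)  →  {at(d), clear(b,b), clear(b,e), clear(e,d), clear(e,e), near(b), near(e)}

drop(e,b); swap(d,d)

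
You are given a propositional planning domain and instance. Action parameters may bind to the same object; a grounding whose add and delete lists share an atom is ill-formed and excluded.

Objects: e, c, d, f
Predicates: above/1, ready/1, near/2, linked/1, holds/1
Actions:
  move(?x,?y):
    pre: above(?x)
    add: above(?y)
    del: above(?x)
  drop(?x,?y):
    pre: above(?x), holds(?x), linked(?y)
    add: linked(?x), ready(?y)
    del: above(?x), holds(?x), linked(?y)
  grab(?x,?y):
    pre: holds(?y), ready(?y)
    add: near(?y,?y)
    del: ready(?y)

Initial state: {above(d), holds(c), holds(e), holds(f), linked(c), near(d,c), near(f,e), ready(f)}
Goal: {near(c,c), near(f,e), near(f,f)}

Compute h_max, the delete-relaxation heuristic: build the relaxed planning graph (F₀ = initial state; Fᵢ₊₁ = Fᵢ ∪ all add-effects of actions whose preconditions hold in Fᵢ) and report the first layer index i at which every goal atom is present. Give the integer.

3

F0 = init (8 atoms)
F1 = F0 ∪ {above(c), above(e), above(f), near(f,f)}  (12 atoms)
F2 = F1 ∪ {linked(e), linked(f), ready(c)}  (15 atoms)
F3 = F2 ∪ {near(c,c), ready(e)}  (17 atoms)
goal ⊆ F3  ⇒  h_max = 3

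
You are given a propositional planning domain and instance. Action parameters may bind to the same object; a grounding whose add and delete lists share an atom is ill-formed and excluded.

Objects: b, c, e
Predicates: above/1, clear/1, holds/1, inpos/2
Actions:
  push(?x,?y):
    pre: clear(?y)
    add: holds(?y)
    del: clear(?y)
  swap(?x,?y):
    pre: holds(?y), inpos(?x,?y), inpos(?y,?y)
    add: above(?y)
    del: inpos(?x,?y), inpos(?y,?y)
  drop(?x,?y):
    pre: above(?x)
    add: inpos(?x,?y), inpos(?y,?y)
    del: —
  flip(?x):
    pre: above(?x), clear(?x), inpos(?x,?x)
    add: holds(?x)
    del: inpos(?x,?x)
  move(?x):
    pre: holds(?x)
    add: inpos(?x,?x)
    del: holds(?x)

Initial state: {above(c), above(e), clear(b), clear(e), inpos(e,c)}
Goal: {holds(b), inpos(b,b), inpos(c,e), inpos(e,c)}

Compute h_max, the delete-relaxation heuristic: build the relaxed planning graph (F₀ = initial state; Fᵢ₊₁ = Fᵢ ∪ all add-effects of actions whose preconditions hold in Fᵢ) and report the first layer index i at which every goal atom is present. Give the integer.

1

F0 = init (5 atoms)
F1 = F0 ∪ {holds(b), holds(e), inpos(b,b), inpos(c,b), inpos(c,c), inpos(c,e), inpos(e,b), inpos(e,e)}  (13 atoms)
goal ⊆ F1  ⇒  h_max = 1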